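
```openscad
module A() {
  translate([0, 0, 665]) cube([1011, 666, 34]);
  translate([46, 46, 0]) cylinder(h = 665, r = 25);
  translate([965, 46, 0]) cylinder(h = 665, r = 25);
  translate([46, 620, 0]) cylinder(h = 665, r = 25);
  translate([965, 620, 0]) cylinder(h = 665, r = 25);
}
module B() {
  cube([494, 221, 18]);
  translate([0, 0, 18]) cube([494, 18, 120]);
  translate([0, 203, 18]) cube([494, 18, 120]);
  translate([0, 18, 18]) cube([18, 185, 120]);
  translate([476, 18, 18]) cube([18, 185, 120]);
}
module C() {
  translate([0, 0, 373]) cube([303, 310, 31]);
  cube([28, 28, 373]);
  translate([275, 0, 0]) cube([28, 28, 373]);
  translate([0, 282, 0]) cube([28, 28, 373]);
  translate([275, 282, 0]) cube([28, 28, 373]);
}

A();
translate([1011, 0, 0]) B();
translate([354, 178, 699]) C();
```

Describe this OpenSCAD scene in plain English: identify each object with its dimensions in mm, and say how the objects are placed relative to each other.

A is a table: top 1011 mm (x) × 666 mm (y), 34 mm thick, upper face at z = 699 mm, on four round legs of 50 mm diameter, each leg's bounding box inset 21 mm from the nearest pair of top edges, running from z = 0 to the bottom of the top.

B is an open storage box with external size 494×221×138 mm and wall thickness 18 mm (the base is also 18 mm thick). The base covers the whole footprint; the four walls stand on the base, with the y-facing walls full-width and the x-facing walls fitting between their inner faces.

C is a four-legged stool. The seat is 303×310 mm, 31 mm thick, top at z = 404 mm. It stands on four square legs, each 28×28 mm in cross-section, from z = 0 to the seat underside, each flush with a corner of the seat.

The open box is against the table's +x side, with their −y faces flush. The stool is on top of the table, centred.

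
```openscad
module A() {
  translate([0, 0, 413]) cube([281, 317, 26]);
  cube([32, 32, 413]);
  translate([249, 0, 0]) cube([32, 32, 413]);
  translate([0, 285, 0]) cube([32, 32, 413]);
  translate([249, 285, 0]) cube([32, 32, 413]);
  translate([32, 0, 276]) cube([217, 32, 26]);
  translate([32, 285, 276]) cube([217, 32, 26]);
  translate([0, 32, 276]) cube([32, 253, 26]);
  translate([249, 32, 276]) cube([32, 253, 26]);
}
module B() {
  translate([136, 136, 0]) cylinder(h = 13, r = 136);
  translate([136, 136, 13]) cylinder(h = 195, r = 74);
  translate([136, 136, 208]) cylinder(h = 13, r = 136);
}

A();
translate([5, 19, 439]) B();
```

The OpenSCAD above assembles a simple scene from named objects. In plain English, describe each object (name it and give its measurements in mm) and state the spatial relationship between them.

A is a four-legged stool. The seat is a 281×317×26 mm slab whose top surface is at z = 439 mm; four square legs, each 32×32 mm in cross-section, run from the floor (z = 0) to the underside of the seat, each flush with a corner of the seat. Four stretchers, 32 mm wide and 26 mm tall, connect adjacent legs with their undersides at z = 276 mm, each running between the inner faces of the legs it joins and aligned with the legs' outer faces on the other axis.

B is a spool: two coaxial disc flanges of radius 136 mm and thickness 13 mm, joined by a core cylinder of radius 74 mm and height 195 mm. The lower flange rests on z = 0 and the three cylinders share a vertical axis.

The spool is on top of the stool.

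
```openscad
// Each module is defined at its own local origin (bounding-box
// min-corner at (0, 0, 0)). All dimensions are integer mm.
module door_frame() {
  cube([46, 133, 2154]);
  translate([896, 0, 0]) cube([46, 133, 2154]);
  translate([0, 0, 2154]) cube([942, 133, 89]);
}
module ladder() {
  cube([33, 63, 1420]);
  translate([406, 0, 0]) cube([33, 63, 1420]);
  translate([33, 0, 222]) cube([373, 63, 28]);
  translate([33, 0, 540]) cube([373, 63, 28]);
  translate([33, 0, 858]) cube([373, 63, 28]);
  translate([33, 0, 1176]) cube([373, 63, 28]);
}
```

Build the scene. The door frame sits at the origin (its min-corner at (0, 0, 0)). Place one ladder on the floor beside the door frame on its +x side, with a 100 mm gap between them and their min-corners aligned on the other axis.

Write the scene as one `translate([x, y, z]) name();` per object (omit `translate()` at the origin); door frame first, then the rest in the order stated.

door_frame();
translate([1042, 0, 0]) ladder();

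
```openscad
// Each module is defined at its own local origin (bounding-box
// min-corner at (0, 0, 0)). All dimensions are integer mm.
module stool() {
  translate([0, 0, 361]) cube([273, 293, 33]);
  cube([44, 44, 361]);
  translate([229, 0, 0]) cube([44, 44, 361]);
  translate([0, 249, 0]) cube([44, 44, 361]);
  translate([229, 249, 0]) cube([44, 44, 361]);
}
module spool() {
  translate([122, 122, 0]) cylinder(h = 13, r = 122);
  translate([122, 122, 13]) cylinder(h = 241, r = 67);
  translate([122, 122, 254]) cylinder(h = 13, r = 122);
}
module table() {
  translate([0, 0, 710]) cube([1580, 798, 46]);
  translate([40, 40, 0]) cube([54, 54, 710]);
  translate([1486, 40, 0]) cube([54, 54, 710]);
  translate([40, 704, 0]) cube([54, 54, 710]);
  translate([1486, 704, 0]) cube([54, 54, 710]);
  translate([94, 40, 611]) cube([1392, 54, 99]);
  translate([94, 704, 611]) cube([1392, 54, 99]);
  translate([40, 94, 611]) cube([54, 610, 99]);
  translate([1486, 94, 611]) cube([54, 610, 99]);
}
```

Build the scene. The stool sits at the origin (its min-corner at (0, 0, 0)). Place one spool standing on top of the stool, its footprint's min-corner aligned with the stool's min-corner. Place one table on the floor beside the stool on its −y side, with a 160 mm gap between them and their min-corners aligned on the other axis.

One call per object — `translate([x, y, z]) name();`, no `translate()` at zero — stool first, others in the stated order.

stool();
translate([0, 0, 394]) spool();
translate([0, -958, 0]) table();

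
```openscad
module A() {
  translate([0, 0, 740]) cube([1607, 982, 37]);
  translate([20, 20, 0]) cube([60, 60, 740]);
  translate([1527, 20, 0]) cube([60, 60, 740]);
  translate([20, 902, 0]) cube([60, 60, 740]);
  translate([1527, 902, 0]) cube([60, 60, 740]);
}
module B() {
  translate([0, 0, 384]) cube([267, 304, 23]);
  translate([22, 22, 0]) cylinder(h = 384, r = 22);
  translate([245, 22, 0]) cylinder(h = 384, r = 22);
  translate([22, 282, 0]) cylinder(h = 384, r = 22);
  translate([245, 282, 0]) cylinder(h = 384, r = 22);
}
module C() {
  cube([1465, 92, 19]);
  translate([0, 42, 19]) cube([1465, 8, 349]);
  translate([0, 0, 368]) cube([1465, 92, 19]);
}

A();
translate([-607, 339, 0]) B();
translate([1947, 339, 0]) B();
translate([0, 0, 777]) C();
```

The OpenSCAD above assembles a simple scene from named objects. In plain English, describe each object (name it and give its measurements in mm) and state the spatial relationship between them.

A is a table: top 1607 mm (x) × 982 mm (y), 37 mm thick, upper face at z = 777 mm, on four 60×60 mm square legs, each inset 20 mm from the nearest pair of top edges, running from z = 0 to the bottom of the top.

B is a simple wooden stool: a rectangular seat 267 mm (x) by 304 mm (y), 23 mm thick, top face at z = 407 mm, on four round legs, each 44 mm in diameter. The legs rest on z = 0, each leg's axis is inset half a diameter from the nearest pair of seat edges (so the leg's bounding box is flush with the corner).

C is an I-beam lying along x, 1465 mm long. Overall section height 387 mm. Two flanges 92 mm wide (y) and 19 mm thick, one on the floor and one at the top; a web 8 mm thick runs between them, centred on the flange width.

Two stools sit around the table at the −x, +x sides. The I-beam is on top of the table.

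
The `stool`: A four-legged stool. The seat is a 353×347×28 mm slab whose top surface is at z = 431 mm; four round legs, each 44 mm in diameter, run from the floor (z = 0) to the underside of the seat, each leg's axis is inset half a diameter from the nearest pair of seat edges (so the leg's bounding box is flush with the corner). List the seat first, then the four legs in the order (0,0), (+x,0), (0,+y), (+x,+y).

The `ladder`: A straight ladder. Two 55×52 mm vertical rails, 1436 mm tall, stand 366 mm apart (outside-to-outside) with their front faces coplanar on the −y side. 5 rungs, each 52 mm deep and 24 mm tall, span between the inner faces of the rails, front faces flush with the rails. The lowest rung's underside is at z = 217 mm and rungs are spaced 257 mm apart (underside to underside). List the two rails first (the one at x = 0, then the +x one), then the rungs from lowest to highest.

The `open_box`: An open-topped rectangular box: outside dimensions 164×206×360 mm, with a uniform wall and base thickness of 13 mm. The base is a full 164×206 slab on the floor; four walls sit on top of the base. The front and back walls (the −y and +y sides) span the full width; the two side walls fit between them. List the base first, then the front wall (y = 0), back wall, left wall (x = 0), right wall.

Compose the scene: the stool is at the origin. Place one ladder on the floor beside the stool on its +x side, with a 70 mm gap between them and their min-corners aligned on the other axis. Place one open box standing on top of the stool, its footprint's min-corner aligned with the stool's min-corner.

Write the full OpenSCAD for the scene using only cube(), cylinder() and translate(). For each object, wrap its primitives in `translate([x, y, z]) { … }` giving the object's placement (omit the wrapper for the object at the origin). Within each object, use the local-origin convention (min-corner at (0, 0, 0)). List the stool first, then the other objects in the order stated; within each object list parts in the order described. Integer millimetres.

translate([0, 0, 403]) cube([353, 347, 28]);
translate([22, 22, 0]) cylinder(h = 403, r = 22);
translate([331, 22, 0]) cylinder(h = 403, r = 22);
translate([22, 325, 0]) cylinder(h = 403, r = 22);
translate([331, 325, 0]) cylinder(h = 403, r = 22);
translate([423, 0, 0]) {
  cube([55, 52, 1436]);
  translate([311, 0, 0]) cube([55, 52, 1436]);
  translate([55, 0, 217]) cube([256, 52, 24]);
  translate([55, 0, 474]) cube([256, 52, 24]);
  translate([55, 0, 731]) cube([256, 52, 24]);
  translate([55, 0, 988]) cube([256, 52, 24]);
  translate([55, 0, 1245]) cube([256, 52, 24]);
}
translate([0, 0, 431]) {
  cube([164, 206, 13]);
  translate([0, 0, 13]) cube([164, 13, 347]);
  translate([0, 193, 13]) cube([164, 13, 347]);
  translate([0, 13, 13]) cube([13, 180, 347]);
  translate([151, 13, 13]) cube([13, 180, 347]);
}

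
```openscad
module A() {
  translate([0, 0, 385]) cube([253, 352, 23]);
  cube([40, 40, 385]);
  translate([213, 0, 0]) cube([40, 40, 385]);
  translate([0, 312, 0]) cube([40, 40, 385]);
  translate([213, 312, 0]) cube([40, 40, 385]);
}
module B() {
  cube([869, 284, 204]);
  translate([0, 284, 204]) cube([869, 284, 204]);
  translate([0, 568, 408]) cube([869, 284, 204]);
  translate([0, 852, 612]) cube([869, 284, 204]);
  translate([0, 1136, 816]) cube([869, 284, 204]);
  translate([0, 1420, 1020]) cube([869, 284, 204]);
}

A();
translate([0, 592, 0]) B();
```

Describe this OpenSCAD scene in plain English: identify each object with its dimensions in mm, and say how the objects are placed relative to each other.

A is a four-legged stool. The seat is a 253×352×23 mm slab whose top surface is at z = 408 mm; four square legs, each 40×40 mm in cross-section, run from the floor (z = 0) to the underside of the seat, each flush with a corner of the seat.

B is a run of 6 identical solid stair steps. Each tread is 869×284 mm and each step block is 204 mm high. Step 1 rests on the floor; step k is offset from step 1 by (k−1)×284 mm in y and (k−1)×204 mm in z.

The staircase is on the floor beside the stool on its +y side.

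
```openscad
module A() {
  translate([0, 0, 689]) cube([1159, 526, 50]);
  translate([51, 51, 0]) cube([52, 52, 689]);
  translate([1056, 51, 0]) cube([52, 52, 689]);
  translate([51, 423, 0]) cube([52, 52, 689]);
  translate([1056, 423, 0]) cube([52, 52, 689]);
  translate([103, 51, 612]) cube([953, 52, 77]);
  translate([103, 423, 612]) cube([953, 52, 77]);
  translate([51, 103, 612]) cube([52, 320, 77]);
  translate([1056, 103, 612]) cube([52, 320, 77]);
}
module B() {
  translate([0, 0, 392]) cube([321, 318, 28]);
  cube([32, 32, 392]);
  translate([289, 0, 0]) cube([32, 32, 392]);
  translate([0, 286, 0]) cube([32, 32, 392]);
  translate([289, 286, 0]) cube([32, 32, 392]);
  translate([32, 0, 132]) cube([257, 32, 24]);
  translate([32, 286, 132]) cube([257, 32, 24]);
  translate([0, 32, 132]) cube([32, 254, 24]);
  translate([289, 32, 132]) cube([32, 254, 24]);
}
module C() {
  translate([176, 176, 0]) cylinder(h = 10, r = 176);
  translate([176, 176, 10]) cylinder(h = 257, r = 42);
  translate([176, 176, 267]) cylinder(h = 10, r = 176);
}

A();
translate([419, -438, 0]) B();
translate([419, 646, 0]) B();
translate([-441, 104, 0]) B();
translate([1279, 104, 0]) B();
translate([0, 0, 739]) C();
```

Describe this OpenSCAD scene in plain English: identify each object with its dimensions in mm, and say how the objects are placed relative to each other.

A is a rectangular dining table. The top is 1159×526×50 mm with its upper surface at z = 739 mm. It stands on four 52×52 mm square legs, each inset 51 mm from the nearest pair of top edges, running from the floor to the underside of the top. Four apron rails, 52 mm thick and 77 mm tall, run between adjacent legs with their top edges flush with the underside of the top and their outer faces flush with the legs' outer faces.

B is a four-legged stool. The seat is a 321×318×28 mm slab whose top surface is at z = 420 mm; four square legs, each 32×32 mm in cross-section, run from the floor (z = 0) to the underside of the seat, each flush with a corner of the seat. Four stretchers, 32 mm wide and 24 mm tall, connect adjacent legs with their undersides at z = 132 mm, each running between the inner faces of the legs it joins and aligned with the legs' outer faces on the other axis.

C is a spool: two coaxial disc flanges of radius 176 mm and thickness 10 mm, joined by a core cylinder of radius 42 mm and height 257 mm. The lower flange rests on z = 0 and the three cylinders share a vertical axis.

Four stools sit around the table at the −y, +y, −x, +x sides. The spool is on top of the table.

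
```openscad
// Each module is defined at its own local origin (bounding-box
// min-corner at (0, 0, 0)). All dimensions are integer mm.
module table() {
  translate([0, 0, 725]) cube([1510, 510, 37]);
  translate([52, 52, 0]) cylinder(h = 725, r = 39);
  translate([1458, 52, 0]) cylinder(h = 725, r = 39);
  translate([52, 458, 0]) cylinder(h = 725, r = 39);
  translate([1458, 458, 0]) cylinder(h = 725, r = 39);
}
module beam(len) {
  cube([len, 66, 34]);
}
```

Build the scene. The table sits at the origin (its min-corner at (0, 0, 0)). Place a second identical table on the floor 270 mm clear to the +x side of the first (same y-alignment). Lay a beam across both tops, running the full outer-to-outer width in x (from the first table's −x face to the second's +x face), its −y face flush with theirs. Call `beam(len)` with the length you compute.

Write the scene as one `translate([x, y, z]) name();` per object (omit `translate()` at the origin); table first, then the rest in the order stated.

table();
translate([1780, 0, 0]) table();
translate([0, 0, 762]) beam(3290);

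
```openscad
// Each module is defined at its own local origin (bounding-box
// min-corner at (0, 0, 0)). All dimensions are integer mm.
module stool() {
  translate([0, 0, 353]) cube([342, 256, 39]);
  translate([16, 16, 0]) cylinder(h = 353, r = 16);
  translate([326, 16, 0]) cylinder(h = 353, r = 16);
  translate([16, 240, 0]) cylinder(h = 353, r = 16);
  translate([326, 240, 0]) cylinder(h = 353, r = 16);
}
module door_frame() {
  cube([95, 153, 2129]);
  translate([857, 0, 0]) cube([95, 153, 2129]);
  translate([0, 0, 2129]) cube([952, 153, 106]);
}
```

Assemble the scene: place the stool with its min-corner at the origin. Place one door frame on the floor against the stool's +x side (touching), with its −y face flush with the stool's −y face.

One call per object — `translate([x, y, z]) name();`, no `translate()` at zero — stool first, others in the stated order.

stool();
translate([342, 0, 0]) door_frame();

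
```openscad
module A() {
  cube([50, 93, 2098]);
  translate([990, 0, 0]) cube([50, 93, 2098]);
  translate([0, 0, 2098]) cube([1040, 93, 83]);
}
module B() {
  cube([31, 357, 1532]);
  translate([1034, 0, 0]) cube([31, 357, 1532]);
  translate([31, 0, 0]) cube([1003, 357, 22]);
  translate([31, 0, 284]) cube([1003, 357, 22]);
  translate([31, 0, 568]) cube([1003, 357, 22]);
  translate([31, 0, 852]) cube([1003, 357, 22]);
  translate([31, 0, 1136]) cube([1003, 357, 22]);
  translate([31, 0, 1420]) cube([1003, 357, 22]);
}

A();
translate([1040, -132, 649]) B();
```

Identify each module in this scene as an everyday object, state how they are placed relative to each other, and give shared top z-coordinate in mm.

A is a door frame. B is a bookshelf. The bookshelf is beside the door frame with their tops flush at z = 2181. The shared top z-coordinate is 2181 mm.

Both tops at z = 2181 mm.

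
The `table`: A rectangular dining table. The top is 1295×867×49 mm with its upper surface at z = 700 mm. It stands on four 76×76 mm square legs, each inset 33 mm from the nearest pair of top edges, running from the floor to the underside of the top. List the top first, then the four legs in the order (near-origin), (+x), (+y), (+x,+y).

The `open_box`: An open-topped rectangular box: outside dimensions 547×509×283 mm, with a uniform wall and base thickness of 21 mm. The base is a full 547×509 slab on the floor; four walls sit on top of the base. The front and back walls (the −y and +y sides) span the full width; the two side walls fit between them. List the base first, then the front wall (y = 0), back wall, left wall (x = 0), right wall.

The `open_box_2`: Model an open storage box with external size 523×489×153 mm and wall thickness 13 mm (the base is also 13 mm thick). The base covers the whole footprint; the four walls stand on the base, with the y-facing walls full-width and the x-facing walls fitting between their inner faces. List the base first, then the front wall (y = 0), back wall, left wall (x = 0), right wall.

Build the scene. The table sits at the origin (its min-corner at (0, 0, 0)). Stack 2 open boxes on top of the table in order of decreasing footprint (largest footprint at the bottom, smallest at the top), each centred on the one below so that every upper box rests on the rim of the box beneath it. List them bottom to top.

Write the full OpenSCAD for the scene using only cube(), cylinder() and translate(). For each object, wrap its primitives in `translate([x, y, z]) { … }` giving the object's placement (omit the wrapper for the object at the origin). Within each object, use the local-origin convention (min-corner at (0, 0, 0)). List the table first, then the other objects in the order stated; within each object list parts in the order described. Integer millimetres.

translate([0, 0, 651]) cube([1295, 867, 49]);
translate([33, 33, 0]) cube([76, 76, 651]);
translate([1186, 33, 0]) cube([76, 76, 651]);
translate([33, 758, 0]) cube([76, 76, 651]);
translate([1186, 758, 0]) cube([76, 76, 651]);
translate([374, 179, 700]) {
  cube([547, 509, 21]);
  translate([0, 0, 21]) cube([547, 21, 262]);
  translate([0, 488, 21]) cube([547, 21, 262]);
  translate([0, 21, 21]) cube([21, 467, 262]);
  translate([526, 21, 21]) cube([21, 467, 262]);
}
translate([386, 189, 983]) {
  cube([523, 489, 13]);
  translate([0, 0, 13]) cube([523, 13, 140]);
  translate([0, 476, 13]) cube([523, 13, 140]);
  translate([0, 13, 13]) cube([13, 463, 140]);
  translate([510, 13, 13]) cube([13, 463, 140]);
}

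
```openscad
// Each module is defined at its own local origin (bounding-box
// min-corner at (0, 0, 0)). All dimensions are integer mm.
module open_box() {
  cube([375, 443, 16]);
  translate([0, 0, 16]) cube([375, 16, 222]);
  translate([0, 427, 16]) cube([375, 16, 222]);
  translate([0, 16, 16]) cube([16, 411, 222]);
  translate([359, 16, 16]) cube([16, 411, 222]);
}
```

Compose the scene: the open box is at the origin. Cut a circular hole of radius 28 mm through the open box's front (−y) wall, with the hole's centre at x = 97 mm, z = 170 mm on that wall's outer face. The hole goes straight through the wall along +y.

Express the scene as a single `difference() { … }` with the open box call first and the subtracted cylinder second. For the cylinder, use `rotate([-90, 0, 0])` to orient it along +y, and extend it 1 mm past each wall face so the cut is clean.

difference() {
  open_box();
  translate([97, -1, 170]) rotate([-90, 0, 0]) cylinder(h = 18, r = 28);
}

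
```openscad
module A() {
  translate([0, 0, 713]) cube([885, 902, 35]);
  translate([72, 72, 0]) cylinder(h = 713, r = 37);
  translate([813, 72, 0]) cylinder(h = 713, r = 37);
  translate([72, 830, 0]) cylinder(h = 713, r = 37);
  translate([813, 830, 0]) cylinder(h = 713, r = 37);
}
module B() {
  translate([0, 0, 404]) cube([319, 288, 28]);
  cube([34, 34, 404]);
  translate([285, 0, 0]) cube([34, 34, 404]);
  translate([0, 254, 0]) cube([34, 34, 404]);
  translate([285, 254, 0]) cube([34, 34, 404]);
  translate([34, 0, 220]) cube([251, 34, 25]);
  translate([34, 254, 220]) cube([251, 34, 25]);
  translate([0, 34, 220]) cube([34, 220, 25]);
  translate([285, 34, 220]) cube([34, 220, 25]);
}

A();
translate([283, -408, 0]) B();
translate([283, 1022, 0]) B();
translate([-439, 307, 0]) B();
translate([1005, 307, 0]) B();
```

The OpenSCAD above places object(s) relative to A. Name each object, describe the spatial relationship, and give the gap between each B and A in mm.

A is a table. B is a stool. Four stools sit around the table at the −y, +y, −x, +x sides. The gap between each stool and the table is 120 mm.

Each stool's nearest face is 120 mm from the table's bounding box.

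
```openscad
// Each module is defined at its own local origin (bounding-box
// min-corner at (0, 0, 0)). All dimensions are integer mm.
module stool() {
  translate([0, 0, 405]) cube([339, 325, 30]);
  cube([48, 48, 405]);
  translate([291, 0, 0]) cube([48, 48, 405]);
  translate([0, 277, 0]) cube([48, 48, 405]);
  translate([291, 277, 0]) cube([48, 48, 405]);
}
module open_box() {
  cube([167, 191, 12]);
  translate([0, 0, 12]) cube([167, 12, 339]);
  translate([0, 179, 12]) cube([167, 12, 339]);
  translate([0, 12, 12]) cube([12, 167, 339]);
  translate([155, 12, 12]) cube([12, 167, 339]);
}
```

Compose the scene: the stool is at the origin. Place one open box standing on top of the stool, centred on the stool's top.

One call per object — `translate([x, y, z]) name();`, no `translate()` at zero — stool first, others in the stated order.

stool();
translate([86, 67, 435]) open_box();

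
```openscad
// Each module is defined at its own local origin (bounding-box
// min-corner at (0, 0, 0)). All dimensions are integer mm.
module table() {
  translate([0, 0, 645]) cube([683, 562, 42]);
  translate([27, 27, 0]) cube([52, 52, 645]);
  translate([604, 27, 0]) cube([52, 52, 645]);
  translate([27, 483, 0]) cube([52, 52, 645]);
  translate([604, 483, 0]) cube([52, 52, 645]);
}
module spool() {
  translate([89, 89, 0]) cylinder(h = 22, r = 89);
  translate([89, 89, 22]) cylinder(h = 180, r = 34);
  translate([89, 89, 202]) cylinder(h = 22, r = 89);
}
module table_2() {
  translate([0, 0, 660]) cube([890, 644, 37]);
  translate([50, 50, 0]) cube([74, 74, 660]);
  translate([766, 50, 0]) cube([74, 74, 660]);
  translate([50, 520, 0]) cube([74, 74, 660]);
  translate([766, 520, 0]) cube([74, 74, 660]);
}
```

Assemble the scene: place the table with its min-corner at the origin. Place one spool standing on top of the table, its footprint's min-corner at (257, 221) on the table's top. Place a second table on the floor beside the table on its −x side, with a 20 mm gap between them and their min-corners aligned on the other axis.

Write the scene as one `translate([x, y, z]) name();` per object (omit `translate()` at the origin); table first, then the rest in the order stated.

table();
translate([257, 221, 687]) spool();
translate([-910, 0, 0]) table_2();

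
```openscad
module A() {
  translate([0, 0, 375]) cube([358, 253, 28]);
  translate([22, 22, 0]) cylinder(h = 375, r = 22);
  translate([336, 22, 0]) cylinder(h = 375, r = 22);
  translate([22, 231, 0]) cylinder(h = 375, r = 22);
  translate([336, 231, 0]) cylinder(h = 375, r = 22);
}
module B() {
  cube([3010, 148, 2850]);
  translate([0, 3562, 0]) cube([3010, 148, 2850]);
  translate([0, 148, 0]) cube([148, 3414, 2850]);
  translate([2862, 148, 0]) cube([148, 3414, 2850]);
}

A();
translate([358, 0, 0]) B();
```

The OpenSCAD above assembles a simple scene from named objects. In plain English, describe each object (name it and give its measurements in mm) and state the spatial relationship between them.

A is a four-legged stool. The seat is 358×253 mm, 28 mm thick, top at z = 403 mm. It stands on four round legs, each 44 mm in diameter, from z = 0 to the seat underside, each leg's axis is inset half a diameter from the nearest pair of seat edges (so the leg's bounding box is flush with the corner).

B is the wall frame of a small rectangular building: four walls, each 2850 mm tall and 148 mm thick, enclosing a footprint 3010 mm (x) by 3710 mm (y) outside-to-outside, with no floor or roof. The front and back walls (the −y and +y sides) span the full width; the two side walls fit between them.

The house frame is against the stool's +x side, with their −y faces flush.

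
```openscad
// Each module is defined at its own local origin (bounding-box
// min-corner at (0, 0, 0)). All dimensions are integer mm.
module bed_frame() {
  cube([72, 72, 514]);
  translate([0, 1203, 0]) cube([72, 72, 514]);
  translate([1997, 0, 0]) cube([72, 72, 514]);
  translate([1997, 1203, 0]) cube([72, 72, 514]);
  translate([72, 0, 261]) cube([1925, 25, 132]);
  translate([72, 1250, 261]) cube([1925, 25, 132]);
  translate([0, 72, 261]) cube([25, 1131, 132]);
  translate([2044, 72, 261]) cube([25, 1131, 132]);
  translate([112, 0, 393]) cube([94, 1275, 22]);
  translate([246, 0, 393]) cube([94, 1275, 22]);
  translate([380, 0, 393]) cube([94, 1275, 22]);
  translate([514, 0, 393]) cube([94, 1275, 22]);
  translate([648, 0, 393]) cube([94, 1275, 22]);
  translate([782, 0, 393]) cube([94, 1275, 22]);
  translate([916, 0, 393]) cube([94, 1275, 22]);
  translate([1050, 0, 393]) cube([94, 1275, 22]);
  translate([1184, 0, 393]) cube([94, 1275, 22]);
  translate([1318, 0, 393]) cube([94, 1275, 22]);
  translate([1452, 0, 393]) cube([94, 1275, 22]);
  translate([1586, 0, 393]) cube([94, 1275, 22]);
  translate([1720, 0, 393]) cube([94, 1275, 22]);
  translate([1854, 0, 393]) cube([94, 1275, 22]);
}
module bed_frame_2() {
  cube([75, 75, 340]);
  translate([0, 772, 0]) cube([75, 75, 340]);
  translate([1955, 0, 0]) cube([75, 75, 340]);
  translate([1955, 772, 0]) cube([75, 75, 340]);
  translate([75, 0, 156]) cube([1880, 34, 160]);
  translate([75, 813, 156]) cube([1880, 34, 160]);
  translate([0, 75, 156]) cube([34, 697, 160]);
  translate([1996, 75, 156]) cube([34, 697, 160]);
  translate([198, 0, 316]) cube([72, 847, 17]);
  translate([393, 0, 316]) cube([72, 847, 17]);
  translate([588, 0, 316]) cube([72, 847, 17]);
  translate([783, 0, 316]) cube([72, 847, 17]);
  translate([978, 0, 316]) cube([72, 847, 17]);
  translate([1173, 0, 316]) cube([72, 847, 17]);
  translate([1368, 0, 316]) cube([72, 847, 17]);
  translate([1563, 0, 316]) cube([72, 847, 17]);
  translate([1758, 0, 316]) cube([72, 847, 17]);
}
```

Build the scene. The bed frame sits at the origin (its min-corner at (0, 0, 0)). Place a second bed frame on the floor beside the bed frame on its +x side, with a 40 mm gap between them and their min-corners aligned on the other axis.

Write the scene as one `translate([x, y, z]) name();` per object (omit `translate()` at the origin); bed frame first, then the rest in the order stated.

bed_frame();
translate([2109, 0, 0]) bed_frame_2();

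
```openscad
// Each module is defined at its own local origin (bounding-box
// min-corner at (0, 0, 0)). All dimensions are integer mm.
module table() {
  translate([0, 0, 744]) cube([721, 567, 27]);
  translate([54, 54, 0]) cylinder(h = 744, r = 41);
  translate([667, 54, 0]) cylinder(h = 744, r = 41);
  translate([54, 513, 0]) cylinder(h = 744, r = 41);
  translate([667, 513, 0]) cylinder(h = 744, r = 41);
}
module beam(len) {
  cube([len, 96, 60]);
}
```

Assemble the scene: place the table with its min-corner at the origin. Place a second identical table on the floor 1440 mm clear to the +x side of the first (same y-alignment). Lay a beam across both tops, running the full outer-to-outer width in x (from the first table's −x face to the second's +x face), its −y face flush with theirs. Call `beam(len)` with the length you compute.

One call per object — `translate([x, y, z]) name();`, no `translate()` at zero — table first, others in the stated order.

table();
translate([2161, 0, 0]) table();
translate([0, 0, 771]) beam(2882);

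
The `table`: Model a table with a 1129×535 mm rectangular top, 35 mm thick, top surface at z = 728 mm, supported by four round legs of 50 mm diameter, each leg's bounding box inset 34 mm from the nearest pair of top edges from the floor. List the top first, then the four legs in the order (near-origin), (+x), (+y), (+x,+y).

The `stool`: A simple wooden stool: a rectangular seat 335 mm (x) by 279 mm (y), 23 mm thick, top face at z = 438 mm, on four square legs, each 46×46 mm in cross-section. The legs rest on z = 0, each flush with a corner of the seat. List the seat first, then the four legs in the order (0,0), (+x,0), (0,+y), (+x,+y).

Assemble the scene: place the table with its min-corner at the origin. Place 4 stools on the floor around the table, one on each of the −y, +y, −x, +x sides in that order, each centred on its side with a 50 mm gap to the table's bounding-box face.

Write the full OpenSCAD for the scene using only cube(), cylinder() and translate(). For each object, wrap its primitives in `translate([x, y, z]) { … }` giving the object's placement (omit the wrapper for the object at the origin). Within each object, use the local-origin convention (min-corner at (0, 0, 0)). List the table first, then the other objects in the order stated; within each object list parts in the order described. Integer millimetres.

translate([0, 0, 693]) cube([1129, 535, 35]);
translate([59, 59, 0]) cylinder(h = 693, r = 25);
translate([1070, 59, 0]) cylinder(h = 693, r = 25);
translate([59, 476, 0]) cylinder(h = 693, r = 25);
translate([1070, 476, 0]) cylinder(h = 693, r = 25);
translate([397, -329, 0]) {
  translate([0, 0, 415]) cube([335, 279, 23]);
  cube([46, 46, 415]);
  translate([289, 0, 0]) cube([46, 46, 415]);
  translate([0, 233, 0]) cube([46, 46, 415]);
  translate([289, 233, 0]) cube([46, 46, 415]);
}
translate([397, 585, 0]) {
  translate([0, 0, 415]) cube([335, 279, 23]);
  cube([46, 46, 415]);
  translate([289, 0, 0]) cube([46, 46, 415]);
  translate([0, 233, 0]) cube([46, 46, 415]);
  translate([289, 233, 0]) cube([46, 46, 415]);
}
translate([-385, 128, 0]) {
  translate([0, 0, 415]) cube([335, 279, 23]);
  cube([46, 46, 415]);
  translate([289, 0, 0]) cube([46, 46, 415]);
  translate([0, 233, 0]) cube([46, 46, 415]);
  translate([289, 233, 0]) cube([46, 46, 415]);
}
translate([1179, 128, 0]) {
  translate([0, 0, 415]) cube([335, 279, 23]);
  cube([46, 46, 415]);
  translate([289, 0, 0]) cube([46, 46, 415]);
  translate([0, 233, 0]) cube([46, 46, 415]);
  translate([289, 233, 0]) cube([46, 46, 415]);
}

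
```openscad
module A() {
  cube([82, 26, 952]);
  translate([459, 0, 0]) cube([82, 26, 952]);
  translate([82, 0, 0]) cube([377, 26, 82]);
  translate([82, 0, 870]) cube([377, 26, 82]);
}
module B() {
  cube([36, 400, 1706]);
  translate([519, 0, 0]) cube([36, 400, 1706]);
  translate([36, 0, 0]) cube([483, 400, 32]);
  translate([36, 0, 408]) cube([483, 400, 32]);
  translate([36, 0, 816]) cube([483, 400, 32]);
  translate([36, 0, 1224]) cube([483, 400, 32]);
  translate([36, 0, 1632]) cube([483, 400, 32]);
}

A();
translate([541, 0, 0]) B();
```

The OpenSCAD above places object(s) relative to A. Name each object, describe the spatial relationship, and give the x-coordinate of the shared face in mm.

The picture frame's +x face and the bookshelf's −x face are both at x = 541 mm.

A is a picture frame. B is a bookshelf. The bookshelf is against the picture frame's +x side, with their −y faces flush. The x-coordinate of the shared face is 541 mm.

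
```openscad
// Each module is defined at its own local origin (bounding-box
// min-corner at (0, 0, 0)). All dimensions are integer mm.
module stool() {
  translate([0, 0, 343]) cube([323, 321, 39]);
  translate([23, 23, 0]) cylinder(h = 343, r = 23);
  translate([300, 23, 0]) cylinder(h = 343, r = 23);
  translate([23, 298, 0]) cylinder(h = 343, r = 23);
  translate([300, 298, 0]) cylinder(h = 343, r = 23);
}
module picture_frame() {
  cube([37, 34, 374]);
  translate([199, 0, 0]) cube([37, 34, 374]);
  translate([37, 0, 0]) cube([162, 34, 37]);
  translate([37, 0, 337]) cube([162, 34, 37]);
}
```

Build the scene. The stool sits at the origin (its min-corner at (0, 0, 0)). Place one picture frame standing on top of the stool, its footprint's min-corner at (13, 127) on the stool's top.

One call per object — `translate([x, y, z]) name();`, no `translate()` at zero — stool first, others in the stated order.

stool();
translate([13, 127, 382]) picture_frame();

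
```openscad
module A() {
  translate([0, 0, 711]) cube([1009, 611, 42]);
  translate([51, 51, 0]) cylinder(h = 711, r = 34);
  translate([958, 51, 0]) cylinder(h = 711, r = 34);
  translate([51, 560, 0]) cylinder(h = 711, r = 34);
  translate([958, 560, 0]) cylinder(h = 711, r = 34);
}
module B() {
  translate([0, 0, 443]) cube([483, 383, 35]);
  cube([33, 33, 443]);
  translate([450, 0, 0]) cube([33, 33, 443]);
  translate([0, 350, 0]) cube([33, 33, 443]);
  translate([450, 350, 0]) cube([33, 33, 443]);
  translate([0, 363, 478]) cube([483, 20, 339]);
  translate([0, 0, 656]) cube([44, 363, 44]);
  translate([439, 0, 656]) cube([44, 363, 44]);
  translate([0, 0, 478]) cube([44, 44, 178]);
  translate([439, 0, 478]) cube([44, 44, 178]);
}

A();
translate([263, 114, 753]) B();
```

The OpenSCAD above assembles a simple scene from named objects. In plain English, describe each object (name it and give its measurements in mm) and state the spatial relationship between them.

A is a rectangular dining table. The top is 1009×611×42 mm with its upper surface at z = 753 mm. It stands on four round legs of 68 mm diameter, each leg's bounding box inset 17 mm from the nearest pair of top edges, running from the floor to the underside of the top.

B is a chair: 483×383 mm seat, 35 mm thick, top at z = 478 mm, on four 33 mm square corner legs flush with the seat edges. A 20 mm thick backrest slab spans the full seat width, extending 339 mm above the seat top, its back face flush with the seat's +y edge. Two armrests of 44×44 mm section run along each side from the seat's front edge to the front of the backrest, top faces 222 mm above the seat top and outer faces flush with the seat's x-edges; a 44×44 mm post under the front of each armrest stands on the seat at the front corner.

The chair is on top of the table, centred.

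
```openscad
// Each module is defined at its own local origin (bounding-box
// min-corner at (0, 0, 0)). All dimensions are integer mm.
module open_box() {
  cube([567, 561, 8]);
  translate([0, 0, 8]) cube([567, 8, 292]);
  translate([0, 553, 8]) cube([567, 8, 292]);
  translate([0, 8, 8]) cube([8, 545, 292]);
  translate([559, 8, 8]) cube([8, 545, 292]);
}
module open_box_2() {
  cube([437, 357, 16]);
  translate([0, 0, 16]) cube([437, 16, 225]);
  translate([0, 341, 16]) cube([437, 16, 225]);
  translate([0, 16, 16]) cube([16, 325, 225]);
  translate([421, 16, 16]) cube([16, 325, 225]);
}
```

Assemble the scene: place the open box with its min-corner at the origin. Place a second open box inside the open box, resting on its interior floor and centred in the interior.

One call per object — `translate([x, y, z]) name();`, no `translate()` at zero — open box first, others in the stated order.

open_box();
translate([65, 102, 8]) open_box_2();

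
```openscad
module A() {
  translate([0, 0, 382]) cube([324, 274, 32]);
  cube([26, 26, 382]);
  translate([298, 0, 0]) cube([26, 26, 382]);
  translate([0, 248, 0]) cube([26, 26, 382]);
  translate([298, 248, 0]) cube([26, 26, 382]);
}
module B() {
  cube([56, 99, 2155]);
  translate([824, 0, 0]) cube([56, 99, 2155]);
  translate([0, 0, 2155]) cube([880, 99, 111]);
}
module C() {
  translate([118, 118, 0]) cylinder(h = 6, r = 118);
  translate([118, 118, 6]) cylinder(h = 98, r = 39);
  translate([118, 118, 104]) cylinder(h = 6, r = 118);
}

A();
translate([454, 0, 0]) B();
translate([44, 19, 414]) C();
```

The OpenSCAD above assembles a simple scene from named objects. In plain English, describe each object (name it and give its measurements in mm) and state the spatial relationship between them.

A is a four-legged stool. The seat is 324×274 mm, 32 mm thick, top at z = 414 mm. It stands on four square legs, each 26×26 mm in cross-section, from z = 0 to the seat underside, each flush with a corner of the seat.

B is a rectangular door frame: two vertical jambs of 56×99 mm section, 2155 mm tall, with a clear opening 768 mm wide between their inner faces. A header 111 mm tall and 99 mm deep lies on top of the jambs and spans the full outside width.

C is a spool: two coaxial disc flanges of radius 118 mm and thickness 6 mm, joined by a core cylinder of radius 39 mm and height 98 mm. The lower flange rests on z = 0 and the three cylinders share a vertical axis.

The door frame is on the floor beside the stool on its +x side. The spool is on top of the stool, centred.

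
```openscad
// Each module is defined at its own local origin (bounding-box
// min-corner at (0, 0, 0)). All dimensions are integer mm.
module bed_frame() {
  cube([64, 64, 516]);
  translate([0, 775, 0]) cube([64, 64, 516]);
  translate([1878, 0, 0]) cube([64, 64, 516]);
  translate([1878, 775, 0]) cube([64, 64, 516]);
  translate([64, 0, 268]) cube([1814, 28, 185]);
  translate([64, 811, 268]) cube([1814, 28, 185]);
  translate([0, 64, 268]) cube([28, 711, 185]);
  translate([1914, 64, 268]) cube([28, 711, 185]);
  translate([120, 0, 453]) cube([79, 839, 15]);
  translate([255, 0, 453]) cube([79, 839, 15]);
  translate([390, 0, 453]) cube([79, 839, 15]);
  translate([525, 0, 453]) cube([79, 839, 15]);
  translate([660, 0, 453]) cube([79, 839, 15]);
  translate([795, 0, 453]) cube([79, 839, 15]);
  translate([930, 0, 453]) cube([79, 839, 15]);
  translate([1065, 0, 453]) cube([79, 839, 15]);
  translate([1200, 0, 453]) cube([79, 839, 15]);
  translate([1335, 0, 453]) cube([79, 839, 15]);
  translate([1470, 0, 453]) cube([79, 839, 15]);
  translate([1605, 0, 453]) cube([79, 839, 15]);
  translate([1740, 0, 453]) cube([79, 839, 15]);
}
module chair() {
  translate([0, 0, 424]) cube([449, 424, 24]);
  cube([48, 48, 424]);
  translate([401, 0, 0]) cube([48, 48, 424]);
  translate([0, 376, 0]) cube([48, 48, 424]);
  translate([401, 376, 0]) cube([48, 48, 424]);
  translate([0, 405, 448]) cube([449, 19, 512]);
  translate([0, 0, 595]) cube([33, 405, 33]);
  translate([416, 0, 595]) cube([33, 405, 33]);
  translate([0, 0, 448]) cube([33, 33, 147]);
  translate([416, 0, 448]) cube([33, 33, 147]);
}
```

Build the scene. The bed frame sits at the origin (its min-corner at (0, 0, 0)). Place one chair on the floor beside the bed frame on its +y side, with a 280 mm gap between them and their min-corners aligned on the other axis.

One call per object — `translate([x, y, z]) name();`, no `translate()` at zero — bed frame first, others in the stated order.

bed_frame();
translate([0, 1119, 0]) chair();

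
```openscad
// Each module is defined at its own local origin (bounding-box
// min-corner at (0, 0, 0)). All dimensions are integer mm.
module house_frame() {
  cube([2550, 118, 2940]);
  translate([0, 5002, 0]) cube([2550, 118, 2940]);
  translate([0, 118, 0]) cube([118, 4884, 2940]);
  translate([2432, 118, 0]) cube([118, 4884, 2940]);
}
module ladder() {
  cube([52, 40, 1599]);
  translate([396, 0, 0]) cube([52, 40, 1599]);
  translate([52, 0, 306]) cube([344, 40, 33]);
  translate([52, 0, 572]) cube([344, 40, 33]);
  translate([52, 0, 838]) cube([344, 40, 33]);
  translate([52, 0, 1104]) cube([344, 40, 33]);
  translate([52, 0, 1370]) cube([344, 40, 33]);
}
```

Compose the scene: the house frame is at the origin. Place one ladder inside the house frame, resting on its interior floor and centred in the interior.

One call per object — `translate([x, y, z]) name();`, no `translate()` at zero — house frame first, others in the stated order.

house_frame();
translate([1051, 2540, 0]) ladder();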